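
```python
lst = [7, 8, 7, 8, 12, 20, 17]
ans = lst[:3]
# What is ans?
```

lst has length 7. The slice lst[:3] selects indices [0, 1, 2] (0->7, 1->8, 2->7), giving [7, 8, 7].

[7, 8, 7]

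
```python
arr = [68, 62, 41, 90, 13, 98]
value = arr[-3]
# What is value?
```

arr has length 6. Negative index -3 maps to positive index 6 + (-3) = 3. arr[3] = 90.

90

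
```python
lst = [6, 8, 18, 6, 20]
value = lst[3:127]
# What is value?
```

lst has length 5. The slice lst[3:127] selects indices [3, 4] (3->6, 4->20), giving [6, 20].

[6, 20]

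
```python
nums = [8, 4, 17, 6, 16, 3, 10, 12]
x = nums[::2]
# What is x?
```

nums has length 8. The slice nums[::2] selects indices [0, 2, 4, 6] (0->8, 2->17, 4->16, 6->10), giving [8, 17, 16, 10].

[8, 17, 16, 10]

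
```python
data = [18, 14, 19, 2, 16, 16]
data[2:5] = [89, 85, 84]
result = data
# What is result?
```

data starts as [18, 14, 19, 2, 16, 16] (length 6). The slice data[2:5] covers indices [2, 3, 4] with values [19, 2, 16]. Replacing that slice with [89, 85, 84] (same length) produces [18, 14, 89, 85, 84, 16].

[18, 14, 89, 85, 84, 16]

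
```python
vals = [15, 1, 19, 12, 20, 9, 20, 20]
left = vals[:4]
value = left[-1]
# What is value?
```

vals has length 8. The slice vals[:4] selects indices [0, 1, 2, 3] (0->15, 1->1, 2->19, 3->12), giving [15, 1, 19, 12]. So left = [15, 1, 19, 12]. Then left[-1] = 12.

12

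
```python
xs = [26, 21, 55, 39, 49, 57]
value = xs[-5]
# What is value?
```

xs has length 6. Negative index -5 maps to positive index 6 + (-5) = 1. xs[1] = 21.

21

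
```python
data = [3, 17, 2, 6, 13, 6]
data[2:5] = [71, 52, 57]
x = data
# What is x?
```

data starts as [3, 17, 2, 6, 13, 6] (length 6). The slice data[2:5] covers indices [2, 3, 4] with values [2, 6, 13]. Replacing that slice with [71, 52, 57] (same length) produces [3, 17, 71, 52, 57, 6].

[3, 17, 71, 52, 57, 6]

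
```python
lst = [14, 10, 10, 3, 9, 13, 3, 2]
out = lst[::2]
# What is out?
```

lst has length 8. The slice lst[::2] selects indices [0, 2, 4, 6] (0->14, 2->10, 4->9, 6->3), giving [14, 10, 9, 3].

[14, 10, 9, 3]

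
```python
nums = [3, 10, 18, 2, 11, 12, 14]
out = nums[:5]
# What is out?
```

nums has length 7. The slice nums[:5] selects indices [0, 1, 2, 3, 4] (0->3, 1->10, 2->18, 3->2, 4->11), giving [3, 10, 18, 2, 11].

[3, 10, 18, 2, 11]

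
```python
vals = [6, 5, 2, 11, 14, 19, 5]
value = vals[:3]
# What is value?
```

vals has length 7. The slice vals[:3] selects indices [0, 1, 2] (0->6, 1->5, 2->2), giving [6, 5, 2].

[6, 5, 2]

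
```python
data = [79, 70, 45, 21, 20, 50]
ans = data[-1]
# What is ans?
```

data has length 6. Negative index -1 maps to positive index 6 + (-1) = 5. data[5] = 50.

50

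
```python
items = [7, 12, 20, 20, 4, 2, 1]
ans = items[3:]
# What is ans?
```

items has length 7. The slice items[3:] selects indices [3, 4, 5, 6] (3->20, 4->4, 5->2, 6->1), giving [20, 4, 2, 1].

[20, 4, 2, 1]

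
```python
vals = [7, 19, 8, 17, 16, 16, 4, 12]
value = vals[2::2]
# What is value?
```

vals has length 8. The slice vals[2::2] selects indices [2, 4, 6] (2->8, 4->16, 6->4), giving [8, 16, 4].

[8, 16, 4]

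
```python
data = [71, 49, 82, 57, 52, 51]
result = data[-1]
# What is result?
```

data has length 6. Negative index -1 maps to positive index 6 + (-1) = 5. data[5] = 51.

51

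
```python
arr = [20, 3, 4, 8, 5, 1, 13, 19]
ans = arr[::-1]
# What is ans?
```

arr has length 8. The slice arr[::-1] selects indices [7, 6, 5, 4, 3, 2, 1, 0] (7->19, 6->13, 5->1, 4->5, 3->8, 2->4, 1->3, 0->20), giving [19, 13, 1, 5, 8, 4, 3, 20].

[19, 13, 1, 5, 8, 4, 3, 20]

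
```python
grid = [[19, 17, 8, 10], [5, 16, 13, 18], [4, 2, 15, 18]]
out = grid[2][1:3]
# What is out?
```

grid[2] = [4, 2, 15, 18]. grid[2] has length 4. The slice grid[2][1:3] selects indices [1, 2] (1->2, 2->15), giving [2, 15].

[2, 15]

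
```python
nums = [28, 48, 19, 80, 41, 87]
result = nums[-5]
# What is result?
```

nums has length 6. Negative index -5 maps to positive index 6 + (-5) = 1. nums[1] = 48.

48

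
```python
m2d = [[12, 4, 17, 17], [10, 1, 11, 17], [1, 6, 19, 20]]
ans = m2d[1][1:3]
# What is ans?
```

m2d[1] = [10, 1, 11, 17]. m2d[1] has length 4. The slice m2d[1][1:3] selects indices [1, 2] (1->1, 2->11), giving [1, 11].

[1, 11]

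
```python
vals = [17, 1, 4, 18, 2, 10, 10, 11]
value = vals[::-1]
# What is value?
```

vals has length 8. The slice vals[::-1] selects indices [7, 6, 5, 4, 3, 2, 1, 0] (7->11, 6->10, 5->10, 4->2, 3->18, 2->4, 1->1, 0->17), giving [11, 10, 10, 2, 18, 4, 1, 17].

[11, 10, 10, 2, 18, 4, 1, 17]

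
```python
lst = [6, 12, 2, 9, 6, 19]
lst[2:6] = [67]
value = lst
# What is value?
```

lst starts as [6, 12, 2, 9, 6, 19] (length 6). The slice lst[2:6] covers indices [2, 3, 4, 5] with values [2, 9, 6, 19]. Replacing that slice with [67] (different length) produces [6, 12, 67].

[6, 12, 67]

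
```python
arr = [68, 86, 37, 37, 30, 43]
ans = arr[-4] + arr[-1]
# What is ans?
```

arr has length 6. Negative index -4 maps to positive index 6 + (-4) = 2. arr[2] = 37.
arr has length 6. Negative index -1 maps to positive index 6 + (-1) = 5. arr[5] = 43.
Sum: 37 + 43 = 80.

80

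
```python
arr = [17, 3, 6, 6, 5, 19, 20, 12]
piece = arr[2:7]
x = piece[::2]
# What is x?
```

arr has length 8. The slice arr[2:7] selects indices [2, 3, 4, 5, 6] (2->6, 3->6, 4->5, 5->19, 6->20), giving [6, 6, 5, 19, 20]. So piece = [6, 6, 5, 19, 20]. piece has length 5. The slice piece[::2] selects indices [0, 2, 4] (0->6, 2->5, 4->20), giving [6, 5, 20].

[6, 5, 20]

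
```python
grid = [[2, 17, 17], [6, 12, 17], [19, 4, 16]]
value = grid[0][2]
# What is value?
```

grid[0] = [2, 17, 17]. Taking column 2 of that row yields 17.

17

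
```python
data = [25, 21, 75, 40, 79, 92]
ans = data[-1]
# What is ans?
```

data has length 6. Negative index -1 maps to positive index 6 + (-1) = 5. data[5] = 92.

92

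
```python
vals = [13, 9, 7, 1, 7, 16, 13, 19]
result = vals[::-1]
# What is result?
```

vals has length 8. The slice vals[::-1] selects indices [7, 6, 5, 4, 3, 2, 1, 0] (7->19, 6->13, 5->16, 4->7, 3->1, 2->7, 1->9, 0->13), giving [19, 13, 16, 7, 1, 7, 9, 13].

[19, 13, 16, 7, 1, 7, 9, 13]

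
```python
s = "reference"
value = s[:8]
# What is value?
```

s has length 9. The slice s[:8] selects indices [0, 1, 2, 3, 4, 5, 6, 7] (0->'r', 1->'e', 2->'f', 3->'e', 4->'r', 5->'e', 6->'n', 7->'c'), giving 'referenc'.

'referenc'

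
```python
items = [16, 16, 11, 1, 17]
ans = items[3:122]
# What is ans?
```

items has length 5. The slice items[3:122] selects indices [3, 4] (3->1, 4->17), giving [1, 17].

[1, 17]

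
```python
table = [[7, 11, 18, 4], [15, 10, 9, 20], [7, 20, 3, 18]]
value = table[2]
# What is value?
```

table has 3 rows. Row 2 is [7, 20, 3, 18].

[7, 20, 3, 18]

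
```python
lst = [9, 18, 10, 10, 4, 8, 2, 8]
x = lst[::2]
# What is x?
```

lst has length 8. The slice lst[::2] selects indices [0, 2, 4, 6] (0->9, 2->10, 4->4, 6->2), giving [9, 10, 4, 2].

[9, 10, 4, 2]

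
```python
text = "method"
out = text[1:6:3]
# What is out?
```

text has length 6. The slice text[1:6:3] selects indices [1, 4] (1->'e', 4->'o'), giving 'eo'.

'eo'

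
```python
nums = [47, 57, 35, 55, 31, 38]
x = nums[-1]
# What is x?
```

nums has length 6. Negative index -1 maps to positive index 6 + (-1) = 5. nums[5] = 38.

38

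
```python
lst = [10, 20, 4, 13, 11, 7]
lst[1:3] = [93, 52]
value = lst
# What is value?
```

lst starts as [10, 20, 4, 13, 11, 7] (length 6). The slice lst[1:3] covers indices [1, 2] with values [20, 4]. Replacing that slice with [93, 52] (same length) produces [10, 93, 52, 13, 11, 7].

[10, 93, 52, 13, 11, 7]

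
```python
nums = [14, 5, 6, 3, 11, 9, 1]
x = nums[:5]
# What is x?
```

nums has length 7. The slice nums[:5] selects indices [0, 1, 2, 3, 4] (0->14, 1->5, 2->6, 3->3, 4->11), giving [14, 5, 6, 3, 11].

[14, 5, 6, 3, 11]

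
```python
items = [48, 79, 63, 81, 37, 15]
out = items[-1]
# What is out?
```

items has length 6. Negative index -1 maps to positive index 6 + (-1) = 5. items[5] = 15.

15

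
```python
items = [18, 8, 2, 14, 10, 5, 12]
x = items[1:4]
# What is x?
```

items has length 7. The slice items[1:4] selects indices [1, 2, 3] (1->8, 2->2, 3->14), giving [8, 2, 14].

[8, 2, 14]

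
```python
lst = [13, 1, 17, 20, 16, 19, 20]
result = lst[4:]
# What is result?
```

lst has length 7. The slice lst[4:] selects indices [4, 5, 6] (4->16, 5->19, 6->20), giving [16, 19, 20].

[16, 19, 20]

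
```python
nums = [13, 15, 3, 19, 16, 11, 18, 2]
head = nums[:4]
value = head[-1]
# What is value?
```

nums has length 8. The slice nums[:4] selects indices [0, 1, 2, 3] (0->13, 1->15, 2->3, 3->19), giving [13, 15, 3, 19]. So head = [13, 15, 3, 19]. Then head[-1] = 19.

19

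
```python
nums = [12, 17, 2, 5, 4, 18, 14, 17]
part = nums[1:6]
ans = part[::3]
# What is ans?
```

nums has length 8. The slice nums[1:6] selects indices [1, 2, 3, 4, 5] (1->17, 2->2, 3->5, 4->4, 5->18), giving [17, 2, 5, 4, 18]. So part = [17, 2, 5, 4, 18]. part has length 5. The slice part[::3] selects indices [0, 3] (0->17, 3->4), giving [17, 4].

[17, 4]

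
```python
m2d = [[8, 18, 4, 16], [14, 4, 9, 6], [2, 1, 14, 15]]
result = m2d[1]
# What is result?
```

m2d has 3 rows. Row 1 is [14, 4, 9, 6].

[14, 4, 9, 6]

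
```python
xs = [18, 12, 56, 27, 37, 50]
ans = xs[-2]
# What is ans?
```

xs has length 6. Negative index -2 maps to positive index 6 + (-2) = 4. xs[4] = 37.

37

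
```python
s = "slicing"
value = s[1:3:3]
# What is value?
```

s has length 7. The slice s[1:3:3] selects indices [1] (1->'l'), giving 'l'.

'l'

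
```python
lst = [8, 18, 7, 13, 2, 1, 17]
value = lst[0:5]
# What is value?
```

lst has length 7. The slice lst[0:5] selects indices [0, 1, 2, 3, 4] (0->8, 1->18, 2->7, 3->13, 4->2), giving [8, 18, 7, 13, 2].

[8, 18, 7, 13, 2]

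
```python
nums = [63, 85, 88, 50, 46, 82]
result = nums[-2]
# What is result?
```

nums has length 6. Negative index -2 maps to positive index 6 + (-2) = 4. nums[4] = 46.

46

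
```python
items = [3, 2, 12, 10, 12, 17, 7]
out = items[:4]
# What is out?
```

items has length 7. The slice items[:4] selects indices [0, 1, 2, 3] (0->3, 1->2, 2->12, 3->10), giving [3, 2, 12, 10].

[3, 2, 12, 10]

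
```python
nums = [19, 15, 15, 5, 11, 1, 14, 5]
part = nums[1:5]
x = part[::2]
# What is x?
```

nums has length 8. The slice nums[1:5] selects indices [1, 2, 3, 4] (1->15, 2->15, 3->5, 4->11), giving [15, 15, 5, 11]. So part = [15, 15, 5, 11]. part has length 4. The slice part[::2] selects indices [0, 2] (0->15, 2->5), giving [15, 5].

[15, 5]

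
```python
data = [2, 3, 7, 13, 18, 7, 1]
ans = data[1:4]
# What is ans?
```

data has length 7. The slice data[1:4] selects indices [1, 2, 3] (1->3, 2->7, 3->13), giving [3, 7, 13].

[3, 7, 13]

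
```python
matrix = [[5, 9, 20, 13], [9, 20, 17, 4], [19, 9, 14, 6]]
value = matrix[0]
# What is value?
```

matrix has 3 rows. Row 0 is [5, 9, 20, 13].

[5, 9, 20, 13]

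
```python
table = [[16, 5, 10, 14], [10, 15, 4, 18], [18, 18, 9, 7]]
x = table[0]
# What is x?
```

table has 3 rows. Row 0 is [16, 5, 10, 14].

[16, 5, 10, 14]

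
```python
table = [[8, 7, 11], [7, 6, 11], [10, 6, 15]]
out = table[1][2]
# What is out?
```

table[1] = [7, 6, 11]. Taking column 2 of that row yields 11.

11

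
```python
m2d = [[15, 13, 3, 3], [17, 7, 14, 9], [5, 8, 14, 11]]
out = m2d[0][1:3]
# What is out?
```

m2d[0] = [15, 13, 3, 3]. m2d[0] has length 4. The slice m2d[0][1:3] selects indices [1, 2] (1->13, 2->3), giving [13, 3].

[13, 3]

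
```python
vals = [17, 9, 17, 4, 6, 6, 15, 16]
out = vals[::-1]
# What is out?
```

vals has length 8. The slice vals[::-1] selects indices [7, 6, 5, 4, 3, 2, 1, 0] (7->16, 6->15, 5->6, 4->6, 3->4, 2->17, 1->9, 0->17), giving [16, 15, 6, 6, 4, 17, 9, 17].

[16, 15, 6, 6, 4, 17, 9, 17]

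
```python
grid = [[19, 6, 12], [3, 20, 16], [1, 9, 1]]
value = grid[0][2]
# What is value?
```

grid[0] = [19, 6, 12]. Taking column 2 of that row yields 12.

12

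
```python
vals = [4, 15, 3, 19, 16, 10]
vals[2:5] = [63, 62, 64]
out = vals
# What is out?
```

vals starts as [4, 15, 3, 19, 16, 10] (length 6). The slice vals[2:5] covers indices [2, 3, 4] with values [3, 19, 16]. Replacing that slice with [63, 62, 64] (same length) produces [4, 15, 63, 62, 64, 10].

[4, 15, 63, 62, 64, 10]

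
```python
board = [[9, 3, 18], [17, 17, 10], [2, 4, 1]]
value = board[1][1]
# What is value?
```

board[1] = [17, 17, 10]. Taking column 1 of that row yields 17.

17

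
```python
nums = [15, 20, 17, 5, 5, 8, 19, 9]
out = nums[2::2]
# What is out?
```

nums has length 8. The slice nums[2::2] selects indices [2, 4, 6] (2->17, 4->5, 6->19), giving [17, 5, 19].

[17, 5, 19]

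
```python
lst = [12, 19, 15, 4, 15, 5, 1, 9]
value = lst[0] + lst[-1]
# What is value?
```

lst has length 8. lst[0] = 12.
lst has length 8. Negative index -1 maps to positive index 8 + (-1) = 7. lst[7] = 9.
Sum: 12 + 9 = 21.

21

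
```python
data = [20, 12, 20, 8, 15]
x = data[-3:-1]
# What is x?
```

data has length 5. The slice data[-3:-1] selects indices [2, 3] (2->20, 3->8), giving [20, 8].

[20, 8]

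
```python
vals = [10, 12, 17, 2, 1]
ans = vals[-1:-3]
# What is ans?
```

vals has length 5. The slice vals[-1:-3] resolves to an empty index range, so the result is [].

[]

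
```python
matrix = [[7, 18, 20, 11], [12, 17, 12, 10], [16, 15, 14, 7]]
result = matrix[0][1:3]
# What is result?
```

matrix[0] = [7, 18, 20, 11]. matrix[0] has length 4. The slice matrix[0][1:3] selects indices [1, 2] (1->18, 2->20), giving [18, 20].

[18, 20]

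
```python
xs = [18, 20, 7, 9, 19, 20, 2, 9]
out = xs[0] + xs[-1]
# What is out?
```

xs has length 8. xs[0] = 18.
xs has length 8. Negative index -1 maps to positive index 8 + (-1) = 7. xs[7] = 9.
Sum: 18 + 9 = 27.

27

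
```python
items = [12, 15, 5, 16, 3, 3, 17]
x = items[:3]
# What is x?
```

items has length 7. The slice items[:3] selects indices [0, 1, 2] (0->12, 1->15, 2->5), giving [12, 15, 5].

[12, 15, 5]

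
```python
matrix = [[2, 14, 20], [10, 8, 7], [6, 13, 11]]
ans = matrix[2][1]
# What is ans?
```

matrix[2] = [6, 13, 11]. Taking column 1 of that row yields 13.

13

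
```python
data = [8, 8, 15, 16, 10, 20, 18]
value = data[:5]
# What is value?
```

data has length 7. The slice data[:5] selects indices [0, 1, 2, 3, 4] (0->8, 1->8, 2->15, 3->16, 4->10), giving [8, 8, 15, 16, 10].

[8, 8, 15, 16, 10]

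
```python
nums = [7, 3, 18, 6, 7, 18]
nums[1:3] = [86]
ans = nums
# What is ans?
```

nums starts as [7, 3, 18, 6, 7, 18] (length 6). The slice nums[1:3] covers indices [1, 2] with values [3, 18]. Replacing that slice with [86] (different length) produces [7, 86, 6, 7, 18].

[7, 86, 6, 7, 18]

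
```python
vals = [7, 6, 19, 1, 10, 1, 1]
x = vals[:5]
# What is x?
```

vals has length 7. The slice vals[:5] selects indices [0, 1, 2, 3, 4] (0->7, 1->6, 2->19, 3->1, 4->10), giving [7, 6, 19, 1, 10].

[7, 6, 19, 1, 10]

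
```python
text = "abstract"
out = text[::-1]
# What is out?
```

text has length 8. The slice text[::-1] selects indices [7, 6, 5, 4, 3, 2, 1, 0] (7->'t', 6->'c', 5->'a', 4->'r', 3->'t', 2->'s', 1->'b', 0->'a'), giving 'tcartsba'.

'tcartsba'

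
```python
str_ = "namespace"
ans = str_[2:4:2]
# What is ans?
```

str_ has length 9. The slice str_[2:4:2] selects indices [2] (2->'m'), giving 'm'.

'm'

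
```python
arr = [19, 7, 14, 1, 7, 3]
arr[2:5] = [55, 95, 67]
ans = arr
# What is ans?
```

arr starts as [19, 7, 14, 1, 7, 3] (length 6). The slice arr[2:5] covers indices [2, 3, 4] with values [14, 1, 7]. Replacing that slice with [55, 95, 67] (same length) produces [19, 7, 55, 95, 67, 3].

[19, 7, 55, 95, 67, 3]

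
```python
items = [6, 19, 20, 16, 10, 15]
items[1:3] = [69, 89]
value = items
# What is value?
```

items starts as [6, 19, 20, 16, 10, 15] (length 6). The slice items[1:3] covers indices [1, 2] with values [19, 20]. Replacing that slice with [69, 89] (same length) produces [6, 69, 89, 16, 10, 15].

[6, 69, 89, 16, 10, 15]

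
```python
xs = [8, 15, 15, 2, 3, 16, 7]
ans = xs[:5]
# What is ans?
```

xs has length 7. The slice xs[:5] selects indices [0, 1, 2, 3, 4] (0->8, 1->15, 2->15, 3->2, 4->3), giving [8, 15, 15, 2, 3].

[8, 15, 15, 2, 3]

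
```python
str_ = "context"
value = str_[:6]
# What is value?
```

str_ has length 7. The slice str_[:6] selects indices [0, 1, 2, 3, 4, 5] (0->'c', 1->'o', 2->'n', 3->'t', 4->'e', 5->'x'), giving 'contex'.

'contex'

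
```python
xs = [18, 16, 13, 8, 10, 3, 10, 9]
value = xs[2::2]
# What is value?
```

xs has length 8. The slice xs[2::2] selects indices [2, 4, 6] (2->13, 4->10, 6->10), giving [13, 10, 10].

[13, 10, 10]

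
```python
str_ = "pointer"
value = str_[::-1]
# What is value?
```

str_ has length 7. The slice str_[::-1] selects indices [6, 5, 4, 3, 2, 1, 0] (6->'r', 5->'e', 4->'t', 3->'n', 2->'i', 1->'o', 0->'p'), giving 'retniop'.

'retniop'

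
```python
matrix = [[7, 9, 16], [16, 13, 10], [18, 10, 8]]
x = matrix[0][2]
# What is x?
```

matrix[0] = [7, 9, 16]. Taking column 2 of that row yields 16.

16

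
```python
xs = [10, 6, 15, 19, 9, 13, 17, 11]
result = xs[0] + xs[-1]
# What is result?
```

xs has length 8. xs[0] = 10.
xs has length 8. Negative index -1 maps to positive index 8 + (-1) = 7. xs[7] = 11.
Sum: 10 + 11 = 21.

21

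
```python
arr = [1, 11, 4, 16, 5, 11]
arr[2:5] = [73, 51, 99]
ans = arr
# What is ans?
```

arr starts as [1, 11, 4, 16, 5, 11] (length 6). The slice arr[2:5] covers indices [2, 3, 4] with values [4, 16, 5]. Replacing that slice with [73, 51, 99] (same length) produces [1, 11, 73, 51, 99, 11].

[1, 11, 73, 51, 99, 11]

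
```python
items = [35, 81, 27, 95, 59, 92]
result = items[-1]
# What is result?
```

items has length 6. Negative index -1 maps to positive index 6 + (-1) = 5. items[5] = 92.

92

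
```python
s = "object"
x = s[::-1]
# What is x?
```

s has length 6. The slice s[::-1] selects indices [5, 4, 3, 2, 1, 0] (5->'t', 4->'c', 3->'e', 2->'j', 1->'b', 0->'o'), giving 'tcejbo'.

'tcejbo'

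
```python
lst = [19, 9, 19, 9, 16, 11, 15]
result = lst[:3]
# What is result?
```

lst has length 7. The slice lst[:3] selects indices [0, 1, 2] (0->19, 1->9, 2->19), giving [19, 9, 19].

[19, 9, 19]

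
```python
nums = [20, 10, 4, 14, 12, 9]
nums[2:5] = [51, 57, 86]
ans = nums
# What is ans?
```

nums starts as [20, 10, 4, 14, 12, 9] (length 6). The slice nums[2:5] covers indices [2, 3, 4] with values [4, 14, 12]. Replacing that slice with [51, 57, 86] (same length) produces [20, 10, 51, 57, 86, 9].

[20, 10, 51, 57, 86, 9]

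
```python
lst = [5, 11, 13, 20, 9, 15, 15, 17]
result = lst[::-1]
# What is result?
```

lst has length 8. The slice lst[::-1] selects indices [7, 6, 5, 4, 3, 2, 1, 0] (7->17, 6->15, 5->15, 4->9, 3->20, 2->13, 1->11, 0->5), giving [17, 15, 15, 9, 20, 13, 11, 5].

[17, 15, 15, 9, 20, 13, 11, 5]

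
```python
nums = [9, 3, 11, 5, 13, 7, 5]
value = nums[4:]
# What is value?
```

nums has length 7. The slice nums[4:] selects indices [4, 5, 6] (4->13, 5->7, 6->5), giving [13, 7, 5].

[13, 7, 5]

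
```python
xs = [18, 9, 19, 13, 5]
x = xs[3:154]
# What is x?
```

xs has length 5. The slice xs[3:154] selects indices [3, 4] (3->13, 4->5), giving [13, 5].

[13, 5]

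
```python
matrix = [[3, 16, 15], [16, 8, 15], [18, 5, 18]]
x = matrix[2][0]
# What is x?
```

matrix[2] = [18, 5, 18]. Taking column 0 of that row yields 18.

18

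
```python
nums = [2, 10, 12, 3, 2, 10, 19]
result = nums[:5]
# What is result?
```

nums has length 7. The slice nums[:5] selects indices [0, 1, 2, 3, 4] (0->2, 1->10, 2->12, 3->3, 4->2), giving [2, 10, 12, 3, 2].

[2, 10, 12, 3, 2]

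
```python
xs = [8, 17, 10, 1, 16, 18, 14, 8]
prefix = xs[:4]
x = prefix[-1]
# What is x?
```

xs has length 8. The slice xs[:4] selects indices [0, 1, 2, 3] (0->8, 1->17, 2->10, 3->1), giving [8, 17, 10, 1]. So prefix = [8, 17, 10, 1]. Then prefix[-1] = 1.

1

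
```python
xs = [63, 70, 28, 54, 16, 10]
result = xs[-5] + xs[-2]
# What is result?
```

xs has length 6. Negative index -5 maps to positive index 6 + (-5) = 1. xs[1] = 70.
xs has length 6. Negative index -2 maps to positive index 6 + (-2) = 4. xs[4] = 16.
Sum: 70 + 16 = 86.

86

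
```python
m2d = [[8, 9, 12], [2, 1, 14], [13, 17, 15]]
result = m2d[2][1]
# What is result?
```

m2d[2] = [13, 17, 15]. Taking column 1 of that row yields 17.

17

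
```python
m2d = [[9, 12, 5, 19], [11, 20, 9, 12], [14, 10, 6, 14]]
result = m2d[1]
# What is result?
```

m2d has 3 rows. Row 1 is [11, 20, 9, 12].

[11, 20, 9, 12]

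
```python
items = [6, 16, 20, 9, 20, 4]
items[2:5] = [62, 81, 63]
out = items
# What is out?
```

items starts as [6, 16, 20, 9, 20, 4] (length 6). The slice items[2:5] covers indices [2, 3, 4] with values [20, 9, 20]. Replacing that slice with [62, 81, 63] (same length) produces [6, 16, 62, 81, 63, 4].

[6, 16, 62, 81, 63, 4]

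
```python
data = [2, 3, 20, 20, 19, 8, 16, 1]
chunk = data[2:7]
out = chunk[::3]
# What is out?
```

data has length 8. The slice data[2:7] selects indices [2, 3, 4, 5, 6] (2->20, 3->20, 4->19, 5->8, 6->16), giving [20, 20, 19, 8, 16]. So chunk = [20, 20, 19, 8, 16]. chunk has length 5. The slice chunk[::3] selects indices [0, 3] (0->20, 3->8), giving [20, 8].

[20, 8]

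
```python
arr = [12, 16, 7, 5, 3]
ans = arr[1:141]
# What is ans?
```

arr has length 5. The slice arr[1:141] selects indices [1, 2, 3, 4] (1->16, 2->7, 3->5, 4->3), giving [16, 7, 5, 3].

[16, 7, 5, 3]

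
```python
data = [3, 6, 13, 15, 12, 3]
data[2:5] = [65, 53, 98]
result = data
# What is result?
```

data starts as [3, 6, 13, 15, 12, 3] (length 6). The slice data[2:5] covers indices [2, 3, 4] with values [13, 15, 12]. Replacing that slice with [65, 53, 98] (same length) produces [3, 6, 65, 53, 98, 3].

[3, 6, 65, 53, 98, 3]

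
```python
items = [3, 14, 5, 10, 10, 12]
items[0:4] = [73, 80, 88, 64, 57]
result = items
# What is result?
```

items starts as [3, 14, 5, 10, 10, 12] (length 6). The slice items[0:4] covers indices [0, 1, 2, 3] with values [3, 14, 5, 10]. Replacing that slice with [73, 80, 88, 64, 57] (different length) produces [73, 80, 88, 64, 57, 10, 12].

[73, 80, 88, 64, 57, 10, 12]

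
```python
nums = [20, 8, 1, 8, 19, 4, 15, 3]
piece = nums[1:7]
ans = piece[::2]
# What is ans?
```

nums has length 8. The slice nums[1:7] selects indices [1, 2, 3, 4, 5, 6] (1->8, 2->1, 3->8, 4->19, 5->4, 6->15), giving [8, 1, 8, 19, 4, 15]. So piece = [8, 1, 8, 19, 4, 15]. piece has length 6. The slice piece[::2] selects indices [0, 2, 4] (0->8, 2->8, 4->4), giving [8, 8, 4].

[8, 8, 4]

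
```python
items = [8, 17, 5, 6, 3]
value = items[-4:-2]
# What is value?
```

items has length 5. The slice items[-4:-2] selects indices [1, 2] (1->17, 2->5), giving [17, 5].

[17, 5]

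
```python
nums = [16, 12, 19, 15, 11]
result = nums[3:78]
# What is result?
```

nums has length 5. The slice nums[3:78] selects indices [3, 4] (3->15, 4->11), giving [15, 11].

[15, 11]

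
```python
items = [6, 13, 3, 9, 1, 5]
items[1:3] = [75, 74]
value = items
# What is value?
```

items starts as [6, 13, 3, 9, 1, 5] (length 6). The slice items[1:3] covers indices [1, 2] with values [13, 3]. Replacing that slice with [75, 74] (same length) produces [6, 75, 74, 9, 1, 5].

[6, 75, 74, 9, 1, 5]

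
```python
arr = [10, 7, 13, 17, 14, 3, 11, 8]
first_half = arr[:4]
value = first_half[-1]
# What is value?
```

arr has length 8. The slice arr[:4] selects indices [0, 1, 2, 3] (0->10, 1->7, 2->13, 3->17), giving [10, 7, 13, 17]. So first_half = [10, 7, 13, 17]. Then first_half[-1] = 17.

17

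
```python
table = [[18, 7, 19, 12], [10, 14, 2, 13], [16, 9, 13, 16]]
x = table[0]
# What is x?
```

table has 3 rows. Row 0 is [18, 7, 19, 12].

[18, 7, 19, 12]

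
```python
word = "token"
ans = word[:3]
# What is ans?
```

word has length 5. The slice word[:3] selects indices [0, 1, 2] (0->'t', 1->'o', 2->'k'), giving 'tok'.

'tok'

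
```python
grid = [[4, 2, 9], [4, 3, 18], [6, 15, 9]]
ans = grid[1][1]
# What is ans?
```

grid[1] = [4, 3, 18]. Taking column 1 of that row yields 3.

3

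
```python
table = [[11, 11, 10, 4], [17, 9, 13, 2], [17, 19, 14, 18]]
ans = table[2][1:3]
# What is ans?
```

table[2] = [17, 19, 14, 18]. table[2] has length 4. The slice table[2][1:3] selects indices [1, 2] (1->19, 2->14), giving [19, 14].

[19, 14]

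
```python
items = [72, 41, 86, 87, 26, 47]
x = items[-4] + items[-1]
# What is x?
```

items has length 6. Negative index -4 maps to positive index 6 + (-4) = 2. items[2] = 86.
items has length 6. Negative index -1 maps to positive index 6 + (-1) = 5. items[5] = 47.
Sum: 86 + 47 = 133.

133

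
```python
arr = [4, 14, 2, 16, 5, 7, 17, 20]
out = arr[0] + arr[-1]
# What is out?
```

arr has length 8. arr[0] = 4.
arr has length 8. Negative index -1 maps to positive index 8 + (-1) = 7. arr[7] = 20.
Sum: 4 + 20 = 24.

24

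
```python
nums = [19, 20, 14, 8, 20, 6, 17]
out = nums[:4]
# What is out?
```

nums has length 7. The slice nums[:4] selects indices [0, 1, 2, 3] (0->19, 1->20, 2->14, 3->8), giving [19, 20, 14, 8].

[19, 20, 14, 8]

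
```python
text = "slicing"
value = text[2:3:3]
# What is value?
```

text has length 7. The slice text[2:3:3] selects indices [2] (2->'i'), giving 'i'.

'i'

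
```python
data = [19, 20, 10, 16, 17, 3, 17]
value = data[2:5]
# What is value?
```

data has length 7. The slice data[2:5] selects indices [2, 3, 4] (2->10, 3->16, 4->17), giving [10, 16, 17].

[10, 16, 17]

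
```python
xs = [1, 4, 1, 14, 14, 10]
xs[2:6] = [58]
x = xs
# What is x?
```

xs starts as [1, 4, 1, 14, 14, 10] (length 6). The slice xs[2:6] covers indices [2, 3, 4, 5] with values [1, 14, 14, 10]. Replacing that slice with [58] (different length) produces [1, 4, 58].

[1, 4, 58]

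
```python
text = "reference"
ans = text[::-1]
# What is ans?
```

text has length 9. The slice text[::-1] selects indices [8, 7, 6, 5, 4, 3, 2, 1, 0] (8->'e', 7->'c', 6->'n', 5->'e', 4->'r', 3->'e', 2->'f', 1->'e', 0->'r'), giving 'ecnerefer'.

'ecnerefer'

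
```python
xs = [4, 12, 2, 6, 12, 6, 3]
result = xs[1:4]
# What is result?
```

xs has length 7. The slice xs[1:4] selects indices [1, 2, 3] (1->12, 2->2, 3->6), giving [12, 2, 6].

[12, 2, 6]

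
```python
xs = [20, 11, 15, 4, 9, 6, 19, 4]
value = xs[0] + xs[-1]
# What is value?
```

xs has length 8. xs[0] = 20.
xs has length 8. Negative index -1 maps to positive index 8 + (-1) = 7. xs[7] = 4.
Sum: 20 + 4 = 24.

24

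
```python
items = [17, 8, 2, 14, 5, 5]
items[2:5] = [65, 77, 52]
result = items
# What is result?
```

items starts as [17, 8, 2, 14, 5, 5] (length 6). The slice items[2:5] covers indices [2, 3, 4] with values [2, 14, 5]. Replacing that slice with [65, 77, 52] (same length) produces [17, 8, 65, 77, 52, 5].

[17, 8, 65, 77, 52, 5]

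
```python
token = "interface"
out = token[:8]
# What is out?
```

token has length 9. The slice token[:8] selects indices [0, 1, 2, 3, 4, 5, 6, 7] (0->'i', 1->'n', 2->'t', 3->'e', 4->'r', 5->'f', 6->'a', 7->'c'), giving 'interfac'.

'interfac'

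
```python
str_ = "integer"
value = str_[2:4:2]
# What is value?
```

str_ has length 7. The slice str_[2:4:2] selects indices [2] (2->'t'), giving 't'.

't'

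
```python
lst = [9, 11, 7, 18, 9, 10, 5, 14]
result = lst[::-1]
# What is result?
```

lst has length 8. The slice lst[::-1] selects indices [7, 6, 5, 4, 3, 2, 1, 0] (7->14, 6->5, 5->10, 4->9, 3->18, 2->7, 1->11, 0->9), giving [14, 5, 10, 9, 18, 7, 11, 9].

[14, 5, 10, 9, 18, 7, 11, 9]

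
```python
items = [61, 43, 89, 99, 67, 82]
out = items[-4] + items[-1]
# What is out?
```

items has length 6. Negative index -4 maps to positive index 6 + (-4) = 2. items[2] = 89.
items has length 6. Negative index -1 maps to positive index 6 + (-1) = 5. items[5] = 82.
Sum: 89 + 82 = 171.

171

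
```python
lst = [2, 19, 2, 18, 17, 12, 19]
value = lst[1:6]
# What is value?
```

lst has length 7. The slice lst[1:6] selects indices [1, 2, 3, 4, 5] (1->19, 2->2, 3->18, 4->17, 5->12), giving [19, 2, 18, 17, 12].

[19, 2, 18, 17, 12]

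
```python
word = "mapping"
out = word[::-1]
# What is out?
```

word has length 7. The slice word[::-1] selects indices [6, 5, 4, 3, 2, 1, 0] (6->'g', 5->'n', 4->'i', 3->'p', 2->'p', 1->'a', 0->'m'), giving 'gnippam'.

'gnippam'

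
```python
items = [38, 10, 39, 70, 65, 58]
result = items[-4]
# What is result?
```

items has length 6. Negative index -4 maps to positive index 6 + (-4) = 2. items[2] = 39.

39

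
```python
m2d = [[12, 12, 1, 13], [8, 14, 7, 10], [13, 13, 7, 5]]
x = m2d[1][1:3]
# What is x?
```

m2d[1] = [8, 14, 7, 10]. m2d[1] has length 4. The slice m2d[1][1:3] selects indices [1, 2] (1->14, 2->7), giving [14, 7].

[14, 7]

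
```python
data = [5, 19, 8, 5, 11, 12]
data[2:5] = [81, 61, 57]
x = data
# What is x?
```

data starts as [5, 19, 8, 5, 11, 12] (length 6). The slice data[2:5] covers indices [2, 3, 4] with values [8, 5, 11]. Replacing that slice with [81, 61, 57] (same length) produces [5, 19, 81, 61, 57, 12].

[5, 19, 81, 61, 57, 12]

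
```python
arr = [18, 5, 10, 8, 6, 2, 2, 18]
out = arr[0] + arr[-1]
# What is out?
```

arr has length 8. arr[0] = 18.
arr has length 8. Negative index -1 maps to positive index 8 + (-1) = 7. arr[7] = 18.
Sum: 18 + 18 = 36.

36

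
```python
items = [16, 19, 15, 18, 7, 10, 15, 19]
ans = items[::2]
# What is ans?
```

items has length 8. The slice items[::2] selects indices [0, 2, 4, 6] (0->16, 2->15, 4->7, 6->15), giving [16, 15, 7, 15].

[16, 15, 7, 15]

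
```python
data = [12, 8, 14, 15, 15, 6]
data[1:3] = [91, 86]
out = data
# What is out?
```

data starts as [12, 8, 14, 15, 15, 6] (length 6). The slice data[1:3] covers indices [1, 2] with values [8, 14]. Replacing that slice with [91, 86] (same length) produces [12, 91, 86, 15, 15, 6].

[12, 91, 86, 15, 15, 6]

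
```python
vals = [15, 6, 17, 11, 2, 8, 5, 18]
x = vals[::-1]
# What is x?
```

vals has length 8. The slice vals[::-1] selects indices [7, 6, 5, 4, 3, 2, 1, 0] (7->18, 6->5, 5->8, 4->2, 3->11, 2->17, 1->6, 0->15), giving [18, 5, 8, 2, 11, 17, 6, 15].

[18, 5, 8, 2, 11, 17, 6, 15]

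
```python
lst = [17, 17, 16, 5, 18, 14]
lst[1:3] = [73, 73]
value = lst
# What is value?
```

lst starts as [17, 17, 16, 5, 18, 14] (length 6). The slice lst[1:3] covers indices [1, 2] with values [17, 16]. Replacing that slice with [73, 73] (same length) produces [17, 73, 73, 5, 18, 14].

[17, 73, 73, 5, 18, 14]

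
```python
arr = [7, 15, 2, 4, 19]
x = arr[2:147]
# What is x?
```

arr has length 5. The slice arr[2:147] selects indices [2, 3, 4] (2->2, 3->4, 4->19), giving [2, 4, 19].

[2, 4, 19]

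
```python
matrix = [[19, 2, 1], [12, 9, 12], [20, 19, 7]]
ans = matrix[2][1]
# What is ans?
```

matrix[2] = [20, 19, 7]. Taking column 1 of that row yields 19.

19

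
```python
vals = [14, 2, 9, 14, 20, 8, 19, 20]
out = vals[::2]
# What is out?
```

vals has length 8. The slice vals[::2] selects indices [0, 2, 4, 6] (0->14, 2->9, 4->20, 6->19), giving [14, 9, 20, 19].

[14, 9, 20, 19]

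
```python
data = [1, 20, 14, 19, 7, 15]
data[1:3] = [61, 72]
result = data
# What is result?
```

data starts as [1, 20, 14, 19, 7, 15] (length 6). The slice data[1:3] covers indices [1, 2] with values [20, 14]. Replacing that slice with [61, 72] (same length) produces [1, 61, 72, 19, 7, 15].

[1, 61, 72, 19, 7, 15]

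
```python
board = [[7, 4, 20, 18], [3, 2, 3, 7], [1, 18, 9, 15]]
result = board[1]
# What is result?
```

board has 3 rows. Row 1 is [3, 2, 3, 7].

[3, 2, 3, 7]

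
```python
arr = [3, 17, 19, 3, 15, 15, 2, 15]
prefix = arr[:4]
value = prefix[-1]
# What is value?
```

arr has length 8. The slice arr[:4] selects indices [0, 1, 2, 3] (0->3, 1->17, 2->19, 3->3), giving [3, 17, 19, 3]. So prefix = [3, 17, 19, 3]. Then prefix[-1] = 3.

3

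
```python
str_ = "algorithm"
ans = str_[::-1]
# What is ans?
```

str_ has length 9. The slice str_[::-1] selects indices [8, 7, 6, 5, 4, 3, 2, 1, 0] (8->'m', 7->'h', 6->'t', 5->'i', 4->'r', 3->'o', 2->'g', 1->'l', 0->'a'), giving 'mhtirogla'.

'mhtirogla'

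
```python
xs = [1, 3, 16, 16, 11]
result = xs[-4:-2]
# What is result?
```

xs has length 5. The slice xs[-4:-2] selects indices [1, 2] (1->3, 2->16), giving [3, 16].

[3, 16]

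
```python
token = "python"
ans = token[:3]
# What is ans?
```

token has length 6. The slice token[:3] selects indices [0, 1, 2] (0->'p', 1->'y', 2->'t'), giving 'pyt'.

'pyt'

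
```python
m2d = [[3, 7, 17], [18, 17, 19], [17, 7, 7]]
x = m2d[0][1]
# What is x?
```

m2d[0] = [3, 7, 17]. Taking column 1 of that row yields 7.

7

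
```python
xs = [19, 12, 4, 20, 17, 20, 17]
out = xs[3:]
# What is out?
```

xs has length 7. The slice xs[3:] selects indices [3, 4, 5, 6] (3->20, 4->17, 5->20, 6->17), giving [20, 17, 20, 17].

[20, 17, 20, 17]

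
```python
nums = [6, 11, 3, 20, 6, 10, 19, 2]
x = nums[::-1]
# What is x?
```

nums has length 8. The slice nums[::-1] selects indices [7, 6, 5, 4, 3, 2, 1, 0] (7->2, 6->19, 5->10, 4->6, 3->20, 2->3, 1->11, 0->6), giving [2, 19, 10, 6, 20, 3, 11, 6].

[2, 19, 10, 6, 20, 3, 11, 6]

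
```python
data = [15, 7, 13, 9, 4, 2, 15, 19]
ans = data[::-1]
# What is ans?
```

data has length 8. The slice data[::-1] selects indices [7, 6, 5, 4, 3, 2, 1, 0] (7->19, 6->15, 5->2, 4->4, 3->9, 2->13, 1->7, 0->15), giving [19, 15, 2, 4, 9, 13, 7, 15].

[19, 15, 2, 4, 9, 13, 7, 15]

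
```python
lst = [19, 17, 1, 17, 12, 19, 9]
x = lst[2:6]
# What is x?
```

lst has length 7. The slice lst[2:6] selects indices [2, 3, 4, 5] (2->1, 3->17, 4->12, 5->19), giving [1, 17, 12, 19].

[1, 17, 12, 19]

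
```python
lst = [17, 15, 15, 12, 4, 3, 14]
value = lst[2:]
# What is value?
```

lst has length 7. The slice lst[2:] selects indices [2, 3, 4, 5, 6] (2->15, 3->12, 4->4, 5->3, 6->14), giving [15, 12, 4, 3, 14].

[15, 12, 4, 3, 14]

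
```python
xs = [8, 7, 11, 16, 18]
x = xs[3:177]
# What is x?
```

xs has length 5. The slice xs[3:177] selects indices [3, 4] (3->16, 4->18), giving [16, 18].

[16, 18]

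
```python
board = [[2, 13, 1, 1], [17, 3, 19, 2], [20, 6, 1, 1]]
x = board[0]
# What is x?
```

board has 3 rows. Row 0 is [2, 13, 1, 1].

[2, 13, 1, 1]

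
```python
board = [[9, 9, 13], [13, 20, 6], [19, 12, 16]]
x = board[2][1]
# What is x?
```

board[2] = [19, 12, 16]. Taking column 1 of that row yields 12.

12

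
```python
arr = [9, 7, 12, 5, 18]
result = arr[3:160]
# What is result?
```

arr has length 5. The slice arr[3:160] selects indices [3, 4] (3->5, 4->18), giving [5, 18].

[5, 18]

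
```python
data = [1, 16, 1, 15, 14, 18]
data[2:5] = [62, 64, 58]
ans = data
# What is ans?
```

data starts as [1, 16, 1, 15, 14, 18] (length 6). The slice data[2:5] covers indices [2, 3, 4] with values [1, 15, 14]. Replacing that slice with [62, 64, 58] (same length) produces [1, 16, 62, 64, 58, 18].

[1, 16, 62, 64, 58, 18]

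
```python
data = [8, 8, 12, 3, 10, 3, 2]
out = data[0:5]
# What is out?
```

data has length 7. The slice data[0:5] selects indices [0, 1, 2, 3, 4] (0->8, 1->8, 2->12, 3->3, 4->10), giving [8, 8, 12, 3, 10].

[8, 8, 12, 3, 10]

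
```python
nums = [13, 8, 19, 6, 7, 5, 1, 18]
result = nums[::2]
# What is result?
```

nums has length 8. The slice nums[::2] selects indices [0, 2, 4, 6] (0->13, 2->19, 4->7, 6->1), giving [13, 19, 7, 1].

[13, 19, 7, 1]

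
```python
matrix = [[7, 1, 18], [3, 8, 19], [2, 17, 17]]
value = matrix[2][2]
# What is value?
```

matrix[2] = [2, 17, 17]. Taking column 2 of that row yields 17.

17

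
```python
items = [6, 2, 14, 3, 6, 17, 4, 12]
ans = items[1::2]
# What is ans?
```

items has length 8. The slice items[1::2] selects indices [1, 3, 5, 7] (1->2, 3->3, 5->17, 7->12), giving [2, 3, 17, 12].

[2, 3, 17, 12]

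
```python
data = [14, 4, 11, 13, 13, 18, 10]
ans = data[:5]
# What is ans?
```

data has length 7. The slice data[:5] selects indices [0, 1, 2, 3, 4] (0->14, 1->4, 2->11, 3->13, 4->13), giving [14, 4, 11, 13, 13].

[14, 4, 11, 13, 13]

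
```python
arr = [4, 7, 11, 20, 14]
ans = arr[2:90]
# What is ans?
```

arr has length 5. The slice arr[2:90] selects indices [2, 3, 4] (2->11, 3->20, 4->14), giving [11, 20, 14].

[11, 20, 14]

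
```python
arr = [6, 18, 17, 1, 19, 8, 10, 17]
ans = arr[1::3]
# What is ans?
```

arr has length 8. The slice arr[1::3] selects indices [1, 4, 7] (1->18, 4->19, 7->17), giving [18, 19, 17].

[18, 19, 17]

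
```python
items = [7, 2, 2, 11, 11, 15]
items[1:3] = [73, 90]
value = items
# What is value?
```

items starts as [7, 2, 2, 11, 11, 15] (length 6). The slice items[1:3] covers indices [1, 2] with values [2, 2]. Replacing that slice with [73, 90] (same length) produces [7, 73, 90, 11, 11, 15].

[7, 73, 90, 11, 11, 15]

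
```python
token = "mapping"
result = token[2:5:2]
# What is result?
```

token has length 7. The slice token[2:5:2] selects indices [2, 4] (2->'p', 4->'i'), giving 'pi'.

'pi'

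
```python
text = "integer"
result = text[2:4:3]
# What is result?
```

text has length 7. The slice text[2:4:3] selects indices [2] (2->'t'), giving 't'.

't'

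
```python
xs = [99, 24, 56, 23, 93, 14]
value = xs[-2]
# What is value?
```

xs has length 6. Negative index -2 maps to positive index 6 + (-2) = 4. xs[4] = 93.

93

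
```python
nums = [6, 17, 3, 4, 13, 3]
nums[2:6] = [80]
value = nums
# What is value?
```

nums starts as [6, 17, 3, 4, 13, 3] (length 6). The slice nums[2:6] covers indices [2, 3, 4, 5] with values [3, 4, 13, 3]. Replacing that slice with [80] (different length) produces [6, 17, 80].

[6, 17, 80]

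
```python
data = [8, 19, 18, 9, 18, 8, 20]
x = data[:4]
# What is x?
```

data has length 7. The slice data[:4] selects indices [0, 1, 2, 3] (0->8, 1->19, 2->18, 3->9), giving [8, 19, 18, 9].

[8, 19, 18, 9]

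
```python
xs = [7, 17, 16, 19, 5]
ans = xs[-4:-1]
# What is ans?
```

xs has length 5. The slice xs[-4:-1] selects indices [1, 2, 3] (1->17, 2->16, 3->19), giving [17, 16, 19].

[17, 16, 19]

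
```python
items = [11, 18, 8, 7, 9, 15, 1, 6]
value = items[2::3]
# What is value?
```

items has length 8. The slice items[2::3] selects indices [2, 5] (2->8, 5->15), giving [8, 15].

[8, 15]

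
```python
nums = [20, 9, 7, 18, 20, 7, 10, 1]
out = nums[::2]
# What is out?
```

nums has length 8. The slice nums[::2] selects indices [0, 2, 4, 6] (0->20, 2->7, 4->20, 6->10), giving [20, 7, 20, 10].

[20, 7, 20, 10]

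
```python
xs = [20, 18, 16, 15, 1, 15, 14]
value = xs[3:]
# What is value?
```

xs has length 7. The slice xs[3:] selects indices [3, 4, 5, 6] (3->15, 4->1, 5->15, 6->14), giving [15, 1, 15, 14].

[15, 1, 15, 14]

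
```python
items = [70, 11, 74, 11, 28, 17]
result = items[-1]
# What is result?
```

items has length 6. Negative index -1 maps to positive index 6 + (-1) = 5. items[5] = 17.

17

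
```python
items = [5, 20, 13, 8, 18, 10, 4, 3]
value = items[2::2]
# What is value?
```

items has length 8. The slice items[2::2] selects indices [2, 4, 6] (2->13, 4->18, 6->4), giving [13, 18, 4].

[13, 18, 4]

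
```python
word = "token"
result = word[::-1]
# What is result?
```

word has length 5. The slice word[::-1] selects indices [4, 3, 2, 1, 0] (4->'n', 3->'e', 2->'k', 1->'o', 0->'t'), giving 'nekot'.

'nekot'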